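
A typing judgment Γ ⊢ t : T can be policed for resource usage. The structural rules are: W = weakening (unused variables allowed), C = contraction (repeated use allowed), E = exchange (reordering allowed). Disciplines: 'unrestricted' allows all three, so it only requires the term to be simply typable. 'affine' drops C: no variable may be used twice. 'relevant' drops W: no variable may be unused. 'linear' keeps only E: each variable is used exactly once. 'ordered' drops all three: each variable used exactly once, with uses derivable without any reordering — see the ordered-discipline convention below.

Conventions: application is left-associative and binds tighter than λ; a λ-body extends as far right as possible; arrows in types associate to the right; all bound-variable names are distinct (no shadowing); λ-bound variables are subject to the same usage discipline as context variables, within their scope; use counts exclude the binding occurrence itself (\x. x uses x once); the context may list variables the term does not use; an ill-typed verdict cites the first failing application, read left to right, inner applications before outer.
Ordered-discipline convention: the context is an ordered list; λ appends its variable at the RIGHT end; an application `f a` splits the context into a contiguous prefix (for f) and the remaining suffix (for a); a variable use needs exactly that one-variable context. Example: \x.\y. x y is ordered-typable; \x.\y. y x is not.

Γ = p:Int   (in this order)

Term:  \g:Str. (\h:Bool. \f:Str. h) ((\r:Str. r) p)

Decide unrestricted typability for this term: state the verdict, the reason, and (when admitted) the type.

no — the type mismatch rejects it
counts: p=1, g (bound)=0, h (bound)=1, f (bound)=0, r (bound)=1
use order (left to right): h, r, p
typing: ill-typed: an application expects Str but receives Int
summary: ordered ✗, linear ✗, affine ✗, relevant ✗, unrestricted ✗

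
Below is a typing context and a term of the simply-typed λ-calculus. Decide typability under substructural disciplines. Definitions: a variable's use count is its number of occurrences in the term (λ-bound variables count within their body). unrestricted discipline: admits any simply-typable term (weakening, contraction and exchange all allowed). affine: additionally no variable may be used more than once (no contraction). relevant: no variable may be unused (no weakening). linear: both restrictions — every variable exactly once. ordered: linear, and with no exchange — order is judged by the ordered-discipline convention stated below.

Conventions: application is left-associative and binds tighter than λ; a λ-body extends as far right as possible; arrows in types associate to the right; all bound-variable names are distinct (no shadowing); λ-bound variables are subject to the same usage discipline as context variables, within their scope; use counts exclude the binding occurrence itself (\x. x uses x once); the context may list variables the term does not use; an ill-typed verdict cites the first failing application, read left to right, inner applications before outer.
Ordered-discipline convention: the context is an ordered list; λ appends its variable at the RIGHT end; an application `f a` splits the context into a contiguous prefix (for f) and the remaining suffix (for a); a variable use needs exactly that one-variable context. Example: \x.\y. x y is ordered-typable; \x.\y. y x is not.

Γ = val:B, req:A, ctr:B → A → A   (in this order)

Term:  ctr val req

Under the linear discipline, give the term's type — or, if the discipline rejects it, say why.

term : A
usage: val ×1; req ×1; ctr ×1
use order (left to right): ctr, val, req
typing: well-typed at A
all disciplines: ordered ✗, linear ✓, affine ✓, relevant ✓, unrestricted ✓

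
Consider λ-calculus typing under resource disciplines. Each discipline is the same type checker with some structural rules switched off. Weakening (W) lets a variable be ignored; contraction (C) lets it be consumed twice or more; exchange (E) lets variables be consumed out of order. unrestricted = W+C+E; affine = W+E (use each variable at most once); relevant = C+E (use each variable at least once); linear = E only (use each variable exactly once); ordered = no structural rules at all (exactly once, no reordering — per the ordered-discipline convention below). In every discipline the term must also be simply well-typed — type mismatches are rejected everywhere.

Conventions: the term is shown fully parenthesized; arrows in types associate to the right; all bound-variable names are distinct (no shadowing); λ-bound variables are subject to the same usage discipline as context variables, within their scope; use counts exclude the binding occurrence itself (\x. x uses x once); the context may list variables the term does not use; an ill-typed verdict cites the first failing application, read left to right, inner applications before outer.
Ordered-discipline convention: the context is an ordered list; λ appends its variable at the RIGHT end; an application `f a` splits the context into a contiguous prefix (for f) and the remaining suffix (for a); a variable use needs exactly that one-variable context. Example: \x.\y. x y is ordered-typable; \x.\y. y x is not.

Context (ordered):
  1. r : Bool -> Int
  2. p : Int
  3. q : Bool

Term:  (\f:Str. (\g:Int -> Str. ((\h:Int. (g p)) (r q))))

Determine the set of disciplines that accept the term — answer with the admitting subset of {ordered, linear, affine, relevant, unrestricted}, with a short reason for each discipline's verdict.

accepted by: affine, unrestricted
variable uses: r ×1; p ×1; q ×1; f (λ-bound) ×0; g (λ-bound) ×1; h (λ-bound) ×0
left-to-right use order: g, p, r, q
typing: well-typed — term : Str -> (Int -> Str) -> Str
ordered: ✗, f, h left unused
linear: ✗, f, h left unused
affine: ✓, no duplicate uses among r, p, q, f, g, h
relevant: ✗, f, h left unused
unrestricted: ✓, typability at Str -> (Int -> Str) -> Str is all that's needed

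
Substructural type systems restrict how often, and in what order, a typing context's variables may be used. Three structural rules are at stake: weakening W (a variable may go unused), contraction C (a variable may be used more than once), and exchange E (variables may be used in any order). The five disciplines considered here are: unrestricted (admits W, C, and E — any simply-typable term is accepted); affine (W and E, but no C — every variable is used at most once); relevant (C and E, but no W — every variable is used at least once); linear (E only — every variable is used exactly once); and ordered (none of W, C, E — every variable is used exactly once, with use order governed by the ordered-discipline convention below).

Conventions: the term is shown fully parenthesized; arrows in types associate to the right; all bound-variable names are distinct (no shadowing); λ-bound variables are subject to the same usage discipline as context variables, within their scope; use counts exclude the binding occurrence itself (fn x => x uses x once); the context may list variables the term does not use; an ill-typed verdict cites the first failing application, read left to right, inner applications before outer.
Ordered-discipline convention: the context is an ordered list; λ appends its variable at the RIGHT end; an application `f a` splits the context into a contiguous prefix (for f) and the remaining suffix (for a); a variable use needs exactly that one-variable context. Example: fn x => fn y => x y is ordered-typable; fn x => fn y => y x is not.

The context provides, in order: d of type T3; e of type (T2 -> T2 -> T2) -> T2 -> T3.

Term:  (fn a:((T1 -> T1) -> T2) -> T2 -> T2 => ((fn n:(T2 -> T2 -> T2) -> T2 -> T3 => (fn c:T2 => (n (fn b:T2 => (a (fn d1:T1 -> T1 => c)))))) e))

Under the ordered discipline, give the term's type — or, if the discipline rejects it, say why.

not well-typed under ordered — unused: d, b, d1 — weakening required
usage: d: 0×, e: 1×, a (λ-bound): 1×, n (λ-bound): 1×, c (λ-bound): 1×, b (λ-bound): 0×, d1 (λ-bound): 0×
uses in reading order: n, a, c, e
typing: the term checks, with type (((T1 -> T1) -> T2) -> T2 -> T2) -> T2 -> T2 -> T3
summary: ordered ✗ · linear ✗ · affine ✓ · relevant ✗ · unrestricted ✓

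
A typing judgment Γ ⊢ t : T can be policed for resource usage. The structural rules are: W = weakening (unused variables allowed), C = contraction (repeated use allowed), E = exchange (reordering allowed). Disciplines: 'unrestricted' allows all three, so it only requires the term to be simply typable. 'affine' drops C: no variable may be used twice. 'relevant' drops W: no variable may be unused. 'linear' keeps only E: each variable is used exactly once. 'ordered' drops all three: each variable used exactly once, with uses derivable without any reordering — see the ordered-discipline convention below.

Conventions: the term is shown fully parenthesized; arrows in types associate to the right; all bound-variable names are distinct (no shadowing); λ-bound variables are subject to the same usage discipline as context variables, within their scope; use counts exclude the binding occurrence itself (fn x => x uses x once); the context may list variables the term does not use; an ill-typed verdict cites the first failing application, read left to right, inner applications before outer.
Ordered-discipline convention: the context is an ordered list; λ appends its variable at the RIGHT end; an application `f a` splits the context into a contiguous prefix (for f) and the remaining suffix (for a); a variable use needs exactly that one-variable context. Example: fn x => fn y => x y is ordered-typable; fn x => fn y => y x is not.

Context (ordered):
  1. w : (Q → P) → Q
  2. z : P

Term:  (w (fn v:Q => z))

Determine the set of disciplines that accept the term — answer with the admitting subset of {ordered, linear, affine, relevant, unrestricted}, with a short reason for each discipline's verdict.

admitting disciplines: affine, unrestricted
usage: w: 1×, z: 1×, v (bound): 0×
order of uses: w, z
typing: ✓ — Q
ordered ✗ (needs weakening: v unused)
linear ✗ (needs weakening: v unused)
affine ✓ (at most one use each (w, z, v))
relevant ✗ (needs weakening: v unused)
unrestricted ✓ (simply typable at Q; W, C, E all held)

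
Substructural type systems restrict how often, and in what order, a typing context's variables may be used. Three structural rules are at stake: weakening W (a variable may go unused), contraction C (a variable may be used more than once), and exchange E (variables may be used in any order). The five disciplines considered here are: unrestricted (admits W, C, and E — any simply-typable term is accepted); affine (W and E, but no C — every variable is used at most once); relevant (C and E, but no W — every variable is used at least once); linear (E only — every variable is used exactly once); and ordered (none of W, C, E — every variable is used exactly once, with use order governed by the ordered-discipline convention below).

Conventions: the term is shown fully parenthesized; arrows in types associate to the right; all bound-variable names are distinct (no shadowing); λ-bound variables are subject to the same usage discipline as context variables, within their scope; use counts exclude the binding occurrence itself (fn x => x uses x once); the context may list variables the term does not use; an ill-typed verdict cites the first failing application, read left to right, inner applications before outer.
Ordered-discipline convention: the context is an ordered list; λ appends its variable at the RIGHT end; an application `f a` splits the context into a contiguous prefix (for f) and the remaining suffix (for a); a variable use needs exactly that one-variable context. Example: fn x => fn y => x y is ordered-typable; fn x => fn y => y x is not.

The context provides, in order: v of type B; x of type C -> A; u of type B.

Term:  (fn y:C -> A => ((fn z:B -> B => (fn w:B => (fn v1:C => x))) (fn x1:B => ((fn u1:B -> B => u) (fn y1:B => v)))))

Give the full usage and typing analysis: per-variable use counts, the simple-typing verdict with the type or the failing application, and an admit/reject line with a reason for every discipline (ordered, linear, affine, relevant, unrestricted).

counts: v: 1, x: 1, u: 1, y (bound): 0, z (bound): 0, w (bound): 0, v1 (bound): 0, x1 (bound): 0, u1 (bound): 0, y1 (bound): 0
uses in reading order: x, u, v
typing: well-typed — term : (C -> A) -> B -> C -> C -> A
ordered: ✗, unused: y, z, w, v1, x1, u1, y1 — weakening required
linear: ✗, unused: y, z, w, v1, x1, u1, y1 — weakening required
affine: ✓, at most one use each (v, x, u, y, z, w, v1, x1, u1, y1)
relevant: ✗, unused: y, z, w, v1, x1, u1, y1 — weakening required
unrestricted: ✓, typability at (C -> A) -> B -> C -> C -> A is all that's needed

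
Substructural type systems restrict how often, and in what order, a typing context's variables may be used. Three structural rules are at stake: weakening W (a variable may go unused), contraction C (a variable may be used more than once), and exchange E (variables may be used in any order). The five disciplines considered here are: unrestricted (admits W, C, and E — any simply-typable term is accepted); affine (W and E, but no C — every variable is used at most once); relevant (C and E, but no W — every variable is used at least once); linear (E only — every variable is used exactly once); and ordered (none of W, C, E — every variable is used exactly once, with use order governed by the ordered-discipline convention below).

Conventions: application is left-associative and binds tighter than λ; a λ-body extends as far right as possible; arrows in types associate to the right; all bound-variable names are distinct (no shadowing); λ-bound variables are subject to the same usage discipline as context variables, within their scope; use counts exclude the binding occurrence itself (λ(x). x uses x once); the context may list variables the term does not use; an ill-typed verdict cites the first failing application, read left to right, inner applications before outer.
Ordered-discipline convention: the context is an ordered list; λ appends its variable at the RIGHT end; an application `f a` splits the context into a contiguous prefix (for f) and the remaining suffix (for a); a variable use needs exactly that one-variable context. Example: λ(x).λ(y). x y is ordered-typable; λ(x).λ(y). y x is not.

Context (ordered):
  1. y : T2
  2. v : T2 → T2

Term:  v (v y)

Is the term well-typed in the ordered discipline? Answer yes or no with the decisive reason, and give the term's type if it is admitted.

no — needs contraction — v ×2
counts: y: 1, v: 2
order of uses: v, v, y
typing: well-typed — term : T2
all disciplines: ordered ✗, linear ✗, affine ✗, relevant ✓, unrestricted ✓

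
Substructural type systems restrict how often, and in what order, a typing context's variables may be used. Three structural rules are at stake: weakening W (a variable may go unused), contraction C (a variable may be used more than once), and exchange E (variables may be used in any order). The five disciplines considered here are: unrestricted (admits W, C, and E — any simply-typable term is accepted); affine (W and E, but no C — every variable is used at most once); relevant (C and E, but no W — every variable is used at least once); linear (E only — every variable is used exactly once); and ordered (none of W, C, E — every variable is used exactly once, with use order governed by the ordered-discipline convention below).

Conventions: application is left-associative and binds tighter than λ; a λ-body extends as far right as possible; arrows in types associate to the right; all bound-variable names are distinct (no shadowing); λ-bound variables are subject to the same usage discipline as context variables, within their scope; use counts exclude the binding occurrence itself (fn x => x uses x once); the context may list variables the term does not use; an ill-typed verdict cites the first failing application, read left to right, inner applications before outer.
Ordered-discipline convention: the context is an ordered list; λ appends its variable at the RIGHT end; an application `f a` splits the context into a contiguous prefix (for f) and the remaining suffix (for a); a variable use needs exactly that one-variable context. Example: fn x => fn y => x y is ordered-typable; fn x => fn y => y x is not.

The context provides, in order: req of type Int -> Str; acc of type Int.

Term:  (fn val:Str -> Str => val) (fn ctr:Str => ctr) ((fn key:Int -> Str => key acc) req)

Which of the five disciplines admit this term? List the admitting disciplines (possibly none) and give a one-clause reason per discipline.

admitted by: linear, affine, relevant, unrestricted
use counts: req: 1, acc: 1, val [bound]: 1, ctr [bound]: 1, key [bound]: 1
left-to-right use order: val, ctr, key, acc, req
typing: ✓ — Str
ordered: ✗ — use order val, ctr, key, acc, req needs exchange
linear: ✓ — req, acc, val, ctr, key: one use apiece
affine: ✓ — no duplicate uses among req, acc, val, ctr, key
relevant: ✓ — none of req, acc, val, ctr, key goes unused
unrestricted: ✓ — well-typed at Str; no restrictions here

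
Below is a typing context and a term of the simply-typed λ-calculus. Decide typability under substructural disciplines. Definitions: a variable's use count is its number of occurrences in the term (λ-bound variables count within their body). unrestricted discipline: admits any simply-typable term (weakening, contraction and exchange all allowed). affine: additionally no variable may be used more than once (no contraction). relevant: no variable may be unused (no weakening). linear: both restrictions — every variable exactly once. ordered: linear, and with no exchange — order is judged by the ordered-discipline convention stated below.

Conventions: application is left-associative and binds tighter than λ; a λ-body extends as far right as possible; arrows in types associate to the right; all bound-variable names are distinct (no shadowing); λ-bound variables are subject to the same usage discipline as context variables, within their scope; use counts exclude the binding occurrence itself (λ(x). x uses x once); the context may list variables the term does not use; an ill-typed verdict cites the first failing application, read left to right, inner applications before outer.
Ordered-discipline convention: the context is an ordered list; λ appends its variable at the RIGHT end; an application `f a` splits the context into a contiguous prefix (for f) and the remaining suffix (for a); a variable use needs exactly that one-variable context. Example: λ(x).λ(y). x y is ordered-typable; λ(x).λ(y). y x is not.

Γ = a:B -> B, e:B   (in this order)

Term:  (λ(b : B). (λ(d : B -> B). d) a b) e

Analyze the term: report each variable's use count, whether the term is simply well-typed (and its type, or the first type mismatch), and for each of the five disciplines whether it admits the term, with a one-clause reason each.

variable uses: a: 1; e: 1; b [bound]: 1; d [bound]: 1
order of uses: d, a, b, e
typing: well-typed at B
ordered: ✓, one use each (a, e, b, d); ordered split holds
linear: ✓, a, e, b, d: one use apiece
affine: ✓, a, e, b, d: no repeats, contraction unneeded
relevant: ✓, none of a, e, b, d goes unused
unrestricted: ✓, type-checks (B) and nothing is barred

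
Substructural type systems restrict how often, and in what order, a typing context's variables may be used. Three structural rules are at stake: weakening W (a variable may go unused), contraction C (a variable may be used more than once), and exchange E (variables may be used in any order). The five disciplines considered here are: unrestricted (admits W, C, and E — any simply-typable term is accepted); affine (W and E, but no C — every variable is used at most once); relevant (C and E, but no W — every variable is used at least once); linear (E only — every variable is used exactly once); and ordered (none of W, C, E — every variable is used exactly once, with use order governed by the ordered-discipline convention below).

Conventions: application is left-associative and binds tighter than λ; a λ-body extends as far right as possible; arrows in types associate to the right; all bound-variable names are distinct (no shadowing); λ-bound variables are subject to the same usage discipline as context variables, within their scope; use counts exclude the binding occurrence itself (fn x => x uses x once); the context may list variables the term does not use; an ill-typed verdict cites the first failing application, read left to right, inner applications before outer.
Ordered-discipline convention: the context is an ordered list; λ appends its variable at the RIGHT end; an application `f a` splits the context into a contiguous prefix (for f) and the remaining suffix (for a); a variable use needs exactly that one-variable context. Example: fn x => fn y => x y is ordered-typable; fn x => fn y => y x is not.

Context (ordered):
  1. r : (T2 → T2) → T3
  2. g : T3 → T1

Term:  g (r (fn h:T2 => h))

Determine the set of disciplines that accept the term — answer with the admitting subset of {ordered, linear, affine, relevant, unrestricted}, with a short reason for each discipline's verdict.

accepted by: linear, affine, relevant, unrestricted
variable uses: r ×1, g ×1, h (λ-bound) ×1
left-to-right use order: g, r, h
typing: ✓ — T1
ordered: ✗ — no ordered split (uses run g, r, h)
linear: ✓ — r, g, h: one use apiece
affine: ✓ — no duplicate uses among r, g, h
relevant: ✓ — at least one use each (r, g, h)
unrestricted: ✓ — typability at T1 is all that's needed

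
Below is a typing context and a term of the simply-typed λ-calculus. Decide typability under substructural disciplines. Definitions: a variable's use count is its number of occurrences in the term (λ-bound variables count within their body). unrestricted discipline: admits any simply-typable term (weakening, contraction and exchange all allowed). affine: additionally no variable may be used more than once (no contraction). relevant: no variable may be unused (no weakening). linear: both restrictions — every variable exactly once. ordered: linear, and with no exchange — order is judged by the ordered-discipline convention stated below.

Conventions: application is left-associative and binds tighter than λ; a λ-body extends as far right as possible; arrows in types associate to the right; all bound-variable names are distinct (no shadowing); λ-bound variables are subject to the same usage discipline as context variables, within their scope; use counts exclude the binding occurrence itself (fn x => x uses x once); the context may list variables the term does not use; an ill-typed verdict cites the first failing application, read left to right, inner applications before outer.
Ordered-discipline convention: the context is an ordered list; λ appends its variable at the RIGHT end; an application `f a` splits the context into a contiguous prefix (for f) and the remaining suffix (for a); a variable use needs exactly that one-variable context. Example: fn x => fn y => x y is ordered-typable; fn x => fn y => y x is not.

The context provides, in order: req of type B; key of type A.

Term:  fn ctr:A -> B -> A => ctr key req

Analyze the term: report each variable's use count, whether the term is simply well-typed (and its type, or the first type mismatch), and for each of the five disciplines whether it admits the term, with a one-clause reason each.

use counts: req: 1×; key: 1×; ctr [bound]: 1×
order of uses: ctr, key, req
typing: well-typed — term : (A -> B -> A) -> A
ordered: ✗ — use order ctr, key, req needs exchange
linear: ✓ — exactly-once usage across req, key, ctr
affine: ✓ — req, key, ctr: no repeats, contraction unneeded
relevant: ✓ — every one of req, key, ctr appears
unrestricted: ✓ — type-checks ((A -> B -> A) -> A) and nothing is barred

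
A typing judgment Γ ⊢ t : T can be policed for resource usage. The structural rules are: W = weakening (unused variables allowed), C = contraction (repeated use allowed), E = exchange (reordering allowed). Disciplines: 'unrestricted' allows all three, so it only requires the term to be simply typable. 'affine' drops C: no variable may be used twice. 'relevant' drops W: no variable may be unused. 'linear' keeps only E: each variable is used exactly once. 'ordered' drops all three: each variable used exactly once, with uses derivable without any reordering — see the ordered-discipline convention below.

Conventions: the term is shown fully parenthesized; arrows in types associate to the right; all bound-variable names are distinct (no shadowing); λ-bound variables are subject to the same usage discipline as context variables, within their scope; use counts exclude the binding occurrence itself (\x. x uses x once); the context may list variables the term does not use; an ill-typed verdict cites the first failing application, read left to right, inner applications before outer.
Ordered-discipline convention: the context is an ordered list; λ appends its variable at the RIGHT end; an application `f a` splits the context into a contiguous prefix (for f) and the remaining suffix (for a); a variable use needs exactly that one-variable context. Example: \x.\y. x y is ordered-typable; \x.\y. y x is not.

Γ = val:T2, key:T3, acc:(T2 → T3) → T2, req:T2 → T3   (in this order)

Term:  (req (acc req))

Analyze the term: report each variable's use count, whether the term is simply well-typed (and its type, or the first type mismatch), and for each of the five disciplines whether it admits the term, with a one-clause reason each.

variable uses: val: 0, key: 0, acc: 1, req: 2
order of uses: req, acc, req
typing: well-typed — term : T3
ordered: ✗, needs contraction — req ×2; needs weakening: val, key unused
linear: ✗, needs contraction — req ×2; needs weakening: val, key unused
affine: ✗, needs contraction — req ×2
relevant: ✗, needs weakening: val, key unused
unrestricted: ✓, simply typable at T3; W, C, E all held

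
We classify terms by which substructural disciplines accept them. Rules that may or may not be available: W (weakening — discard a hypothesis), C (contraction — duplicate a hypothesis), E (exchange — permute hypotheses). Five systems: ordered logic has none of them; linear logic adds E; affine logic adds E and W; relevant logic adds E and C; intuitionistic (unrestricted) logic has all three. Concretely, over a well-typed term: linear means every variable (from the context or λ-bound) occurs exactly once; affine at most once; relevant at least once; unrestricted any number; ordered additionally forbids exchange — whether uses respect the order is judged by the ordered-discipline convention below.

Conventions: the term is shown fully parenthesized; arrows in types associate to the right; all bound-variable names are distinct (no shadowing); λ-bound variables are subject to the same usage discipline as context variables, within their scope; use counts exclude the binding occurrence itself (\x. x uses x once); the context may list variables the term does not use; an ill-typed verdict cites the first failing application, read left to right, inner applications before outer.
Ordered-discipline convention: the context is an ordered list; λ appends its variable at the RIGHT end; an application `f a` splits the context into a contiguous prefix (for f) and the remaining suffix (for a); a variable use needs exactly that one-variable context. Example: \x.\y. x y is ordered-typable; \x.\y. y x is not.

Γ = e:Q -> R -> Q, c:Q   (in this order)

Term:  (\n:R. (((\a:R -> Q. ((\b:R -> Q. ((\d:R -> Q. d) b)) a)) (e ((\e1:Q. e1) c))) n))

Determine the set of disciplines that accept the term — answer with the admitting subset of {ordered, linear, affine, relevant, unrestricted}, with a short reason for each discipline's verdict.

admitting disciplines: ordered, linear, affine, relevant, unrestricted
use counts: e=1, c=1, n [bound]=1, a [bound]=1, b [bound]=1, d [bound]=1, e1 [bound]=1
left-to-right use order: d, b, a, e, e1, c, n
typing: well-typed at R -> Q
ordered: ✓ — single-use (e, c, n, a, b, d, e1), ordered derivation ok
linear: ✓ — single use per variable (e, c, n, a, b, d, e1)
affine: ✓ — at most one use each (e, c, n, a, b, d, e1)
relevant: ✓ — none of e, c, n, a, b, d, e1 goes unused
unrestricted: ✓ — well-typed at R -> Q; no restrictions here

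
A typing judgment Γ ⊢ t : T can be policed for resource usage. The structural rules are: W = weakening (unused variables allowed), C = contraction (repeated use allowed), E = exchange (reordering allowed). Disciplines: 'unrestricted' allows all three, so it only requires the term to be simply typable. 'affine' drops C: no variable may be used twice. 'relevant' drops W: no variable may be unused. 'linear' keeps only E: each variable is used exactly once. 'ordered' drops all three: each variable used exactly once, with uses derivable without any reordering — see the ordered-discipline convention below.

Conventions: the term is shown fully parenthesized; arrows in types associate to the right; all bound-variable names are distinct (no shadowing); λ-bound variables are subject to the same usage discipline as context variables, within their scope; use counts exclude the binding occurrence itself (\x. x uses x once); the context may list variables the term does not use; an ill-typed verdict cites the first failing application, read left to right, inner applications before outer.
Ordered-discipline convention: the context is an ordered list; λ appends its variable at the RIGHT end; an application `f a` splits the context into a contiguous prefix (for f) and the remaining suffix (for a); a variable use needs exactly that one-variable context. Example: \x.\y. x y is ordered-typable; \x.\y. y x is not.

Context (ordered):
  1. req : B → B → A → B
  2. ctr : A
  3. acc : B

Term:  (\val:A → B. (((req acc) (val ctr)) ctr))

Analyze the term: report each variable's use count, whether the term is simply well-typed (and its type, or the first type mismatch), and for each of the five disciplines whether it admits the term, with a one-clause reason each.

counts: req ×1; ctr ×2; acc ×1; val (bound) ×1
left-to-right use order: req, acc, val, ctr, ctr
typing: ✓ — (A → B) → B
ordered: ✗ — repeated use of ctr ×2
linear: ✗ — repeated use of ctr ×2
affine: ✗ — repeated use of ctr ×2
relevant: ✓ — req, ctr, acc, val: all used, weakening unneeded
unrestricted: ✓ — type-checks ((A → B) → B) and nothing is barred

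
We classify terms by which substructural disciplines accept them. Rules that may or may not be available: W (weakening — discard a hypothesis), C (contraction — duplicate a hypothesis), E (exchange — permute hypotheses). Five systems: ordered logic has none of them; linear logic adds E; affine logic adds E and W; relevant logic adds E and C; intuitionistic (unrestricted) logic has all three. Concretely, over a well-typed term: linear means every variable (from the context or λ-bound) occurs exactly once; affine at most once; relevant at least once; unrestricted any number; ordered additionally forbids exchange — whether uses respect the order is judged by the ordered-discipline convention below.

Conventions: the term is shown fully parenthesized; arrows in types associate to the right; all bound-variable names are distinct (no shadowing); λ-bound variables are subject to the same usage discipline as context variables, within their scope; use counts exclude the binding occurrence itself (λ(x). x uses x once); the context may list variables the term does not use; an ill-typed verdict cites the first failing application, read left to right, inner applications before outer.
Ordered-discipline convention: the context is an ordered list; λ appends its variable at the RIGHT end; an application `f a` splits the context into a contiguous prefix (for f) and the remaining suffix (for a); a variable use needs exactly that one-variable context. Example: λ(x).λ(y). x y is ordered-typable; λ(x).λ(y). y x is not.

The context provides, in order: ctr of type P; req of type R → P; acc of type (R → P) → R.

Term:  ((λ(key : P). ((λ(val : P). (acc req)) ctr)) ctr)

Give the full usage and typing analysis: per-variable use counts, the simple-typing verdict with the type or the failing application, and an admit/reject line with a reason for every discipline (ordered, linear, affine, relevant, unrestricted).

usage: ctr ×2, req ×1, acc ×1, key (λ-bound) ×0, val (λ-bound) ×0
use order (left to right): acc, req, ctr, ctr
typing: well-typed — term : R
ordered: ✗ — uses contraction: ctr ×2; needs weakening: key, val unused
linear: ✗ — uses contraction: ctr ×2; needs weakening: key, val unused
affine: ✗ — uses contraction: ctr ×2
relevant: ✗ — needs weakening: key, val unused
unrestricted: ✓ — simply typable at R; W, C, E all held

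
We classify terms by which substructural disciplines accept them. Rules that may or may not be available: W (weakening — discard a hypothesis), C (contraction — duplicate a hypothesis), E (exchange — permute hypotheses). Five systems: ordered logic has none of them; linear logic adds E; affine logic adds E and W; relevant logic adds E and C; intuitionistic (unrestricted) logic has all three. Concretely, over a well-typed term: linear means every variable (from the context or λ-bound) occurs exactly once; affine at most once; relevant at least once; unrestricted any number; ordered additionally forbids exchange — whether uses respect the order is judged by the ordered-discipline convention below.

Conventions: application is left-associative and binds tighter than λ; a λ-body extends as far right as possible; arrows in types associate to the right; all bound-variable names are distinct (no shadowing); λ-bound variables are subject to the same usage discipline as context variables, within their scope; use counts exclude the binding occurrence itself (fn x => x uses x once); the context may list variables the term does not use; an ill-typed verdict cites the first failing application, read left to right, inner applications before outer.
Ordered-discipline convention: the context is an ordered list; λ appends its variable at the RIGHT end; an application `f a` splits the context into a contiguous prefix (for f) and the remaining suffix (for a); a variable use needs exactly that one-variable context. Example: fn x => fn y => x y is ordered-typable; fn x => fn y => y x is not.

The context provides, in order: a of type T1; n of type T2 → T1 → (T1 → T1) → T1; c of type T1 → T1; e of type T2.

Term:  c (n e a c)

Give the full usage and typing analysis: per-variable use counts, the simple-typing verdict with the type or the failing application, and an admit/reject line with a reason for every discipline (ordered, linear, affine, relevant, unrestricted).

use counts: a: 1×, n: 1×, c: 2×, e: 1×
use order (left to right): c, n, e, a, c
typing: well-typed — term : T1
ordered: ✗, repeated use of c ×2
linear: ✗, repeated use of c ×2
affine: ✗, repeated use of c ×2
relevant: ✓, at least one use each (a, n, c, e)
unrestricted: ✓, simply typable at T1; W, C, E all held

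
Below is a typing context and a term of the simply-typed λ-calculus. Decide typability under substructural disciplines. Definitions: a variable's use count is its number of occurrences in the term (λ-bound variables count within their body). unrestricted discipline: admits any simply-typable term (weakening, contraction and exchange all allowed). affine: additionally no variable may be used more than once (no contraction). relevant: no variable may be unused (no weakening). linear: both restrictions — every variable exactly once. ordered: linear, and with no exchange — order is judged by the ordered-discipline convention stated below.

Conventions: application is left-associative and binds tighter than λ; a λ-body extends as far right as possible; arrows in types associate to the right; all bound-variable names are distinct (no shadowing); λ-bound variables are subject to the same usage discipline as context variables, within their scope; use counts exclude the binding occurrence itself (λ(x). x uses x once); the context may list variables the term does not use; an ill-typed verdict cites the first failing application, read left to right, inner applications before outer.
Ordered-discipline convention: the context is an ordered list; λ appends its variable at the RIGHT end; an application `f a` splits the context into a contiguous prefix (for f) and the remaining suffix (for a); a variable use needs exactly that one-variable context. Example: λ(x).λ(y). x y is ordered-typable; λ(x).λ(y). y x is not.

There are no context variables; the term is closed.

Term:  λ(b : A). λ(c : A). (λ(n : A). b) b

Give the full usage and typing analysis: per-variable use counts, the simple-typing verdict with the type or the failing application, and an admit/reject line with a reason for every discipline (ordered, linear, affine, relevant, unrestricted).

usage: b (bound) ×2; c (bound) ×0; n (bound) ×0
use order (left to right): b, b
typing: ✓ — A -> A -> A
ordered: ✗, needs contraction — b ×2; c, n left unused
linear: ✗, needs contraction — b ×2; c, n left unused
affine: ✗, needs contraction — b ×2
relevant: ✗, c, n left unused
unrestricted: ✓, typability at A -> A -> A is all that's needed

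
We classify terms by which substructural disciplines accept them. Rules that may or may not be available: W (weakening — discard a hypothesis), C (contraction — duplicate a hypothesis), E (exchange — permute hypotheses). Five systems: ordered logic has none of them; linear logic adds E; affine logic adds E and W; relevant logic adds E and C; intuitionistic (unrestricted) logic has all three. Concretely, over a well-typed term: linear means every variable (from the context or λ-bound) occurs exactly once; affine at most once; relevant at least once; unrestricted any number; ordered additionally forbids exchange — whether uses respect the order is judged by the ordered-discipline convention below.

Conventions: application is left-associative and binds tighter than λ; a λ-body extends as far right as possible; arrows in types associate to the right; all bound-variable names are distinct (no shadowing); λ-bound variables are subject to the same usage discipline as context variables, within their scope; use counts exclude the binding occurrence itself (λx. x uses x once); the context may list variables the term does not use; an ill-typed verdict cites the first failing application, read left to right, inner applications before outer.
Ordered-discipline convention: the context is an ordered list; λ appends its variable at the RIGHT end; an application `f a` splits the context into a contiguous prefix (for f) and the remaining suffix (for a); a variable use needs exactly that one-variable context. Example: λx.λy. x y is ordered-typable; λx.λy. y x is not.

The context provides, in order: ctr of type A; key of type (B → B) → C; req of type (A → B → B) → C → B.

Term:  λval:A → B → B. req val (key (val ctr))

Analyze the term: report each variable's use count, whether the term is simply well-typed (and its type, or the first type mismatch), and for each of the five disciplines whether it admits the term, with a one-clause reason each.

use counts: ctr ×1; key ×1; req ×1; val [bound] ×2
use order (left to right): req, val, key, val, ctr
typing: well-typed at (A → B → B) → B
ordered ✗ (repeated use of val ×2)
linear ✗ (repeated use of val ×2)
affine ✗ (repeated use of val ×2)
relevant ✓ (every one of ctr, key, req, val appears)
unrestricted ✓ (typability at (A → B → B) → B is all that's needed)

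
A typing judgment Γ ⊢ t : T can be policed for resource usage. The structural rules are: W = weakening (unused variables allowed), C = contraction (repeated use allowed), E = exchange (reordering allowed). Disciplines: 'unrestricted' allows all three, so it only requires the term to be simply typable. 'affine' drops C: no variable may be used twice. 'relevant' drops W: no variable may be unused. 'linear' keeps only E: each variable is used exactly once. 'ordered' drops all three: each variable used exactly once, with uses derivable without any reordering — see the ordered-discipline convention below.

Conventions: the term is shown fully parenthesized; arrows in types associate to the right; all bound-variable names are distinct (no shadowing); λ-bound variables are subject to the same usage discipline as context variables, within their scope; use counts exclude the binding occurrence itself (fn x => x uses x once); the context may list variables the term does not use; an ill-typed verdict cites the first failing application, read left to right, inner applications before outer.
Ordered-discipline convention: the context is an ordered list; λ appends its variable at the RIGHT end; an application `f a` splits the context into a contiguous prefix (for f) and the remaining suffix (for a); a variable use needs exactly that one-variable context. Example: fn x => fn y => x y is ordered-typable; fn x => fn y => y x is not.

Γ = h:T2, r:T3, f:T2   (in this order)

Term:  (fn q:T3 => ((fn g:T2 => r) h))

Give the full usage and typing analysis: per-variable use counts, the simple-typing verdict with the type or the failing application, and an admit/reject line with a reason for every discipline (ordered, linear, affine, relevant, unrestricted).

use counts: h: 1; r: 1; f: 0; q [bound]: 0; g [bound]: 0
uses in reading order: r, h
typing: the term checks, with type T3 -> T3
ordered: ✗ — unused: f, q, g — weakening required
linear: ✗ — unused: f, q, g — weakening required
affine: ✓ — at most one use each (h, r, f, q, g)
relevant: ✗ — unused: f, q, g — weakening required
unrestricted: ✓ — simply typable at T3 -> T3; W, C, E all held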